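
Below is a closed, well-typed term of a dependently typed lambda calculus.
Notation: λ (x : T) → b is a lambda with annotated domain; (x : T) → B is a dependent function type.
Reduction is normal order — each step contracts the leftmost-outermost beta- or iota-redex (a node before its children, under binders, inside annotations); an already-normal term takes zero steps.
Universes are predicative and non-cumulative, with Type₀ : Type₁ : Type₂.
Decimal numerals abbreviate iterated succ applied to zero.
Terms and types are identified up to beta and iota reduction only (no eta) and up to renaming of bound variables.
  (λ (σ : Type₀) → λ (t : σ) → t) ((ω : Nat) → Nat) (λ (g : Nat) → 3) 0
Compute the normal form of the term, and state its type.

resulting normal form:
  3
type:
  Nat
observation: the leftmost-outermost redex is a beta-redex, and normalization takes 3 steps.


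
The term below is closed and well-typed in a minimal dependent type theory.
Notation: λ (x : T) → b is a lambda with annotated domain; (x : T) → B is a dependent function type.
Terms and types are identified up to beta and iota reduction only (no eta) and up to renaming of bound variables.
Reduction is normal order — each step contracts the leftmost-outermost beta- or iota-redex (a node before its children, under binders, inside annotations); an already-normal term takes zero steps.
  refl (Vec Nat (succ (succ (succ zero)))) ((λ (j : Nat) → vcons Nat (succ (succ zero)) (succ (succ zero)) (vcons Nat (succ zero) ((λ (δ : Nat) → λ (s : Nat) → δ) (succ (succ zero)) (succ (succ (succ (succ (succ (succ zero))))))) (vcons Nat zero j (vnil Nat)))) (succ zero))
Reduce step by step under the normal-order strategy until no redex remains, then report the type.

normal-order reduction sequence:
  refl (Vec Nat (succ (succ (succ zero)))) ((λ (j : Nat) → vcons Nat (succ (succ zero)) (succ (succ zero)) (vcons Nat (succ zero) ((λ (δ : Nat) → λ (s : Nat) → δ) (succ (succ zero)) (succ (succ (succ (succ (succ (succ zero))))))) (vcons Nat zero j (vnil Nat)))) (succ zero))
  ~> refl (Vec Nat (succ (succ (succ zero)))) (vcons Nat (succ (succ zero)) (succ (succ zero)) (vcons Nat (succ zero) ((λ (j : Nat) → λ (δ : Nat) → j) (succ (succ zero)) (succ (succ (succ (succ (succ (succ zero))))))) (vcons Nat zero (succ zero) (vnil Nat))))
  ~> refl (Vec Nat (succ (succ (succ zero)))) (vcons Nat (succ (succ zero)) (succ (succ zero)) (vcons Nat (succ zero) ((λ (j : Nat) → succ (succ zero)) (succ (succ (succ (succ (succ (succ zero))))))) (vcons Nat zero (succ zero) (vnil Nat))))
  ~> refl (Vec Nat (succ (succ (succ zero)))) (vcons Nat (succ (succ zero)) (succ (succ zero)) (vcons Nat (succ zero) (succ (succ zero)) (vcons Nat zero (succ zero) (vnil Nat))))
inferred type:
  Eq (Vec Nat (succ (succ (succ zero)))) (vcons Nat (succ (succ zero)) (succ (succ zero)) (vcons Nat (succ zero) (succ (succ zero)) (vcons Nat zero (succ zero) (vnil Nat)))) (vcons Nat (succ (succ zero)) (succ (succ zero)) (vcons Nat (succ zero) (succ (succ zero)) (vcons Nat zero (succ zero) (vnil Nat))))


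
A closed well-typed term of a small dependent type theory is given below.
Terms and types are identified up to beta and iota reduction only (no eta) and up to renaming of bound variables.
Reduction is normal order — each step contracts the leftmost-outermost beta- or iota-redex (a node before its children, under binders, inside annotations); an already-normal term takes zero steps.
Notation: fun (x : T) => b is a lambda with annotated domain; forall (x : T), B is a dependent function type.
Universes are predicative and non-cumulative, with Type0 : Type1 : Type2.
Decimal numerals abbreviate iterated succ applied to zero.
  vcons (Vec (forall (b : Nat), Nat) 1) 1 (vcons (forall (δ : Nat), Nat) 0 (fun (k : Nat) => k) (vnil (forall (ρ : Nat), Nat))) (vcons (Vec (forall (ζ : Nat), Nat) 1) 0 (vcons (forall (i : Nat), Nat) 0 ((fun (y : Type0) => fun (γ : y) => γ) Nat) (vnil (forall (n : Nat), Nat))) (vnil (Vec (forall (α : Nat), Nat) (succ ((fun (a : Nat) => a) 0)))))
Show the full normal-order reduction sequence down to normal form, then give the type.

normal-order reduction sequence:
  vcons (Vec (forall (b : Nat), Nat) 1) 1 (vcons (forall (δ : Nat), Nat) 0 (fun (k : Nat) => k) (vnil (forall (ρ : Nat), Nat))) (vcons (Vec (forall (ζ : Nat), Nat) 1) 0 (vcons (forall (i : Nat), Nat) 0 ((fun (y : Type0) => fun (γ : y) => γ) Nat) (vnil (forall (n : Nat), Nat))) (vnil (Vec (forall (α : Nat), Nat) (succ ((fun (a : Nat) => a) 0)))))
  ~> vcons (Vec (forall (b : Nat), Nat) 1) 1 (vcons (forall (δ : Nat), Nat) 0 (fun (k : Nat) => k) (vnil (forall (ρ : Nat), Nat))) (vcons (Vec (forall (ζ : Nat), Nat) 1) 0 (vcons (forall (i : Nat), Nat) 0 (fun (y : Nat) => y) (vnil (forall (γ : Nat), Nat))) (vnil (Vec (forall (n : Nat), Nat) (succ ((fun (α : Nat) => α) 0)))))
  ~> vcons (Vec (forall (b : Nat), Nat) 1) 1 (vcons (forall (δ : Nat), Nat) 0 (fun (k : Nat) => k) (vnil (forall (ρ : Nat), Nat))) (vcons (Vec (forall (ζ : Nat), Nat) 1) 0 (vcons (forall (i : Nat), Nat) 0 (fun (y : Nat) => y) (vnil (forall (γ : Nat), Nat))) (vnil (Vec (forall (n : Nat), Nat) 1)))
inferred type:
  Vec (Vec (forall (b : Nat), Nat) 1) 2


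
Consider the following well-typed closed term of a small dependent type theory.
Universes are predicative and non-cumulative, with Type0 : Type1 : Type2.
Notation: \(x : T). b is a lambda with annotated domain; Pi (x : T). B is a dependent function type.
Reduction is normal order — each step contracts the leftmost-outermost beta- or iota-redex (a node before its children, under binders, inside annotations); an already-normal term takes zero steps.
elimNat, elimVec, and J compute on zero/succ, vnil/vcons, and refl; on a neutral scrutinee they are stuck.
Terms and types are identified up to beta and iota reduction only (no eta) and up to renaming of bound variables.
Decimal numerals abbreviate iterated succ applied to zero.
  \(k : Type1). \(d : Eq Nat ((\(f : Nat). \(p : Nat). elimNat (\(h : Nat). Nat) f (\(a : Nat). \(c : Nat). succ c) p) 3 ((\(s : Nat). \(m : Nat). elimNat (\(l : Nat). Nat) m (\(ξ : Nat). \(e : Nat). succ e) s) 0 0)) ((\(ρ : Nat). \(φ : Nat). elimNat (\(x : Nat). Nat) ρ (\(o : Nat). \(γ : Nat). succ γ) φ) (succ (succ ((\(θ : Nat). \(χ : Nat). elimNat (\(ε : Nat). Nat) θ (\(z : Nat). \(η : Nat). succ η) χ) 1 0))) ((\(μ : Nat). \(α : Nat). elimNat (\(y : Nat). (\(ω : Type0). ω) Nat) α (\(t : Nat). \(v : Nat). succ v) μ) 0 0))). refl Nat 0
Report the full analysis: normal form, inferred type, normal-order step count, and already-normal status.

reduced normal form:
  \(k : Type1). \(d : Eq Nat 3 3). refl Nat 0
the term's type:
  Pi (k : Type1). Pi (d : Eq Nat 3 3). Eq Nat 0 0
normal-order step count: 15
started in normal form: no
first contracted redex: a beta-redex


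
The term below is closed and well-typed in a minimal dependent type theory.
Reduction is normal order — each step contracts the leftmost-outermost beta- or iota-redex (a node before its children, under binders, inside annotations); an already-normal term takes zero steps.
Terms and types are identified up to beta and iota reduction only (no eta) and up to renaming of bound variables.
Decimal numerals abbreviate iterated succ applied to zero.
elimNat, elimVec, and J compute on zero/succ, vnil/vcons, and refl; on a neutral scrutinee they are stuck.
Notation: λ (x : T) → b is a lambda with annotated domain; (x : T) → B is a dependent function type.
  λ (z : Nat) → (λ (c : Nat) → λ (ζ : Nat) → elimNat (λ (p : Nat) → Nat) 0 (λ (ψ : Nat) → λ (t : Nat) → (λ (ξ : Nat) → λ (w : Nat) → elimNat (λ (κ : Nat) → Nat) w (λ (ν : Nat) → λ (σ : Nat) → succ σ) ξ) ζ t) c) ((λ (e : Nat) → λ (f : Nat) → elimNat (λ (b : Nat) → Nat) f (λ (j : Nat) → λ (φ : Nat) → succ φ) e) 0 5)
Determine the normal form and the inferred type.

reduced normal form:
  λ (z : Nat) → λ (c : Nat) → elimNat (λ (ζ : Nat) → Nat) (elimNat (λ (p : Nat) → Nat) (elimNat (λ (ψ : Nat) → Nat) (elimNat (λ (t : Nat) → Nat) (elimNat (λ (ξ : Nat) → Nat) 0 (λ (w : Nat) → λ (κ : Nat) → succ κ) c) (λ (ν : Nat) → λ (σ : Nat) → succ σ) c) (λ (e : Nat) → λ (f : Nat) → succ f) c) (λ (b : Nat) → λ (j : Nat) → succ j) c) (λ (φ : Nat) → λ (k : Nat) → succ k) c
type:
  (z : Nat) → (c : Nat) → Nat


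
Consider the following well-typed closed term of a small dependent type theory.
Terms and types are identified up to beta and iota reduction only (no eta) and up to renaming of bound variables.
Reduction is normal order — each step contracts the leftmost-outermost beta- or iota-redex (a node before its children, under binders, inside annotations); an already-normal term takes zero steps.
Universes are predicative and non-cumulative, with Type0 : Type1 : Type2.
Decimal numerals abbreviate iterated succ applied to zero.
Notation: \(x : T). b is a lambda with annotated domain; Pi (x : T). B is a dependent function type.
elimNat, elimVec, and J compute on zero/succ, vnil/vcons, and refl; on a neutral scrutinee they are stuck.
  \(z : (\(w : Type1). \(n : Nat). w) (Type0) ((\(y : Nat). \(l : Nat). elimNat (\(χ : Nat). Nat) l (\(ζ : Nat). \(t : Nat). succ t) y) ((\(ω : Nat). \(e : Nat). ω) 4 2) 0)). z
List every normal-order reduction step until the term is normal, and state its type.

normal-order reduction sequence:
  \(z : (\(w : Type1). \(n : Nat). w) (Type0) ((\(y : Nat). \(l : Nat). elimNat (\(χ : Nat). Nat) l (\(ζ : Nat). \(t : Nat). succ t) y) ((\(ω : Nat). \(e : Nat). ω) 4 2) 0)). z
  ~> \(z : (\(w : Nat). Type0) ((\(n : Nat). \(y : Nat). elimNat (\(l : Nat). Nat) y (\(χ : Nat). \(ζ : Nat). succ ζ) n) ((\(t : Nat). \(ω : Nat). t) 4 2) 0)). z
  ~> \(z : Type0). z
type:
  Pi (z : Type0). Type0


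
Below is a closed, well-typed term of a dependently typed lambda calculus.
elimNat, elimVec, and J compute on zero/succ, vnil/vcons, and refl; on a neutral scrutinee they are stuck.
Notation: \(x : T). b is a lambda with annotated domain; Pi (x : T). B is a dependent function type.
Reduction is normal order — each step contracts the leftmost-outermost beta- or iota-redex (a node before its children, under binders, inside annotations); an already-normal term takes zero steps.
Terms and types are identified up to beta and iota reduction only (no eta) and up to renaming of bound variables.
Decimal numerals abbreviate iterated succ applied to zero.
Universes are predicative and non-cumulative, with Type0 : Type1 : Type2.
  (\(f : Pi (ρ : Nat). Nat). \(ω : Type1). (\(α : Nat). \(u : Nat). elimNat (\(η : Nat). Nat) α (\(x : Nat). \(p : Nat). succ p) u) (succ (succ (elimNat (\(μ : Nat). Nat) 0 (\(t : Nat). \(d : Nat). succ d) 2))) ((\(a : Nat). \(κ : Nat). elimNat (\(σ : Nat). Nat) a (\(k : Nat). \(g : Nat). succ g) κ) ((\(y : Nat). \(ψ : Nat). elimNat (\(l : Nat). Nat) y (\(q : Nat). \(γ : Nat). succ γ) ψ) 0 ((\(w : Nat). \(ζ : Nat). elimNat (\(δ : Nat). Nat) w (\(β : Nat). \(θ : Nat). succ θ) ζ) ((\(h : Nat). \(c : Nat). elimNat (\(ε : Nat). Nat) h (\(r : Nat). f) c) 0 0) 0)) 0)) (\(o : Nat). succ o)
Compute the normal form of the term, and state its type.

resulting normal form:
  \(f : Type1). 4
the term's type:
  Pi (f : Type1). Nat


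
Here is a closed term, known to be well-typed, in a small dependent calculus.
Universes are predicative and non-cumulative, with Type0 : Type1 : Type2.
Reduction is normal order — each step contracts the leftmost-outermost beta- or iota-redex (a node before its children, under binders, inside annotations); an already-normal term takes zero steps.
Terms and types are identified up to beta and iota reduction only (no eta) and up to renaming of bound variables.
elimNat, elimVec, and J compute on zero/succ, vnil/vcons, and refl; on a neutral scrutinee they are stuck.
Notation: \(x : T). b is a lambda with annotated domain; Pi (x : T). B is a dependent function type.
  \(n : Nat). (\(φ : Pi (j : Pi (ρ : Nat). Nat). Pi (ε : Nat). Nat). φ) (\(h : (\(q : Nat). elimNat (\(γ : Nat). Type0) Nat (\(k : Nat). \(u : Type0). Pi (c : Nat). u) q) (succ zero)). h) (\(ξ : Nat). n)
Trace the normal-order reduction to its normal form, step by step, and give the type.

reduction (normal order):
  \(n : Nat). (\(φ : Pi (j : Pi (ρ : Nat). Nat). Pi (ε : Nat). Nat). φ) (\(h : (\(q : Nat). elimNat (\(γ : Nat). Type0) Nat (\(k : Nat). \(u : Type0). Pi (c : Nat). u) q) (succ zero)). h) (\(ξ : Nat). n)
  ~> \(n : Nat). (\(φ : (\(j : Nat). elimNat (\(ρ : Nat). Type0) Nat (\(ε : Nat). \(h : Type0). Pi (q : Nat). h) j) (succ zero)). φ) (\(γ : Nat). n)
  ~> \(n : Nat). \(φ : Nat). n
inferred type:
  Pi (n : Nat). Pi (φ : Nat). Nat


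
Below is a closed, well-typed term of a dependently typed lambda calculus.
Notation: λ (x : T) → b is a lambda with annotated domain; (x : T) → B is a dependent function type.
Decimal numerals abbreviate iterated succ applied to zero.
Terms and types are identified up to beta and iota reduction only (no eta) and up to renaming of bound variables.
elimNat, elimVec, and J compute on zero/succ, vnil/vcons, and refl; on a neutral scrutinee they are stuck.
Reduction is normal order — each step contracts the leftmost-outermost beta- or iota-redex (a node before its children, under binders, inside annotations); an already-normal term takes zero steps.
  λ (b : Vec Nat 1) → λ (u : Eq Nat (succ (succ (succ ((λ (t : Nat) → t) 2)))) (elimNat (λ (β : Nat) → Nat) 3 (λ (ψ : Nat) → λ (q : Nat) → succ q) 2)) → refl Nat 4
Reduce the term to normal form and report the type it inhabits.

reduced normal form:
  λ (b : Vec Nat 1) → λ (u : Eq Nat 5 5) → refl Nat 4
the term's type:
  (b : Vec Nat 1) → (u : Eq Nat 5 5) → Eq Nat 4 4


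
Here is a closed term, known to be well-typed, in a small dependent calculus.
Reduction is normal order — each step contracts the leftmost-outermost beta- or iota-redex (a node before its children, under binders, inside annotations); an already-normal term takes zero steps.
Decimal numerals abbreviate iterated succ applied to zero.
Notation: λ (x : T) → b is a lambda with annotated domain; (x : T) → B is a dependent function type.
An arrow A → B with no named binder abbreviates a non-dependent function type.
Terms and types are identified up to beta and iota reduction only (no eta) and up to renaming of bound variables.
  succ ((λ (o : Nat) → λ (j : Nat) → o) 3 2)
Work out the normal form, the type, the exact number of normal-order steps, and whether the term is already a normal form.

normal form:
  4
inferred type:
  Nat
normal-order step count: 2
already normal: no
first contracted redex: a beta-redex


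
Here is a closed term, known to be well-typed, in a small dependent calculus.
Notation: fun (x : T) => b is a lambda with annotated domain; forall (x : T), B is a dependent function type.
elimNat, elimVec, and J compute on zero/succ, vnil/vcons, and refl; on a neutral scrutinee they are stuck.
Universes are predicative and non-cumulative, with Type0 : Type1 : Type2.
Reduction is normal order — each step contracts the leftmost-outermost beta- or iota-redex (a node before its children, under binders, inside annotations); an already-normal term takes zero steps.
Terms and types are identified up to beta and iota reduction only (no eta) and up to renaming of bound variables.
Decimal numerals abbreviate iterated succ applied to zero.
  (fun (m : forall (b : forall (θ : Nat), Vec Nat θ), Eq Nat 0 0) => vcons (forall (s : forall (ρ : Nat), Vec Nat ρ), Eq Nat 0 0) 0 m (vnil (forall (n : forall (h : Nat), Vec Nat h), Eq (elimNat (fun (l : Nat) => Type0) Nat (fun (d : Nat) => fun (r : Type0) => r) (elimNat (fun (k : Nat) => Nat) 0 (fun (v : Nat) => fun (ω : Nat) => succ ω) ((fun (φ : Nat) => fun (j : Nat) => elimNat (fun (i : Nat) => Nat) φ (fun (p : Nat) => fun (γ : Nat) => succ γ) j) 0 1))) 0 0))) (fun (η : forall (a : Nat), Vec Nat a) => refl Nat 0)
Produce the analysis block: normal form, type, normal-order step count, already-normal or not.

normal form:
  vcons (forall (m : forall (b : Nat), Vec Nat b), Eq Nat 0 0) 0 (fun (θ : forall (s : Nat), Vec Nat s) => refl Nat 0) (vnil (forall (ρ : forall (n : Nat), Vec Nat n), Eq Nat 0 0))
inferred type:
  Vec (forall (m : forall (b : Nat), Vec Nat b), Eq Nat 0 0) 1
reduction steps (normal order): 15
already normal: no
first redex: a beta-redex


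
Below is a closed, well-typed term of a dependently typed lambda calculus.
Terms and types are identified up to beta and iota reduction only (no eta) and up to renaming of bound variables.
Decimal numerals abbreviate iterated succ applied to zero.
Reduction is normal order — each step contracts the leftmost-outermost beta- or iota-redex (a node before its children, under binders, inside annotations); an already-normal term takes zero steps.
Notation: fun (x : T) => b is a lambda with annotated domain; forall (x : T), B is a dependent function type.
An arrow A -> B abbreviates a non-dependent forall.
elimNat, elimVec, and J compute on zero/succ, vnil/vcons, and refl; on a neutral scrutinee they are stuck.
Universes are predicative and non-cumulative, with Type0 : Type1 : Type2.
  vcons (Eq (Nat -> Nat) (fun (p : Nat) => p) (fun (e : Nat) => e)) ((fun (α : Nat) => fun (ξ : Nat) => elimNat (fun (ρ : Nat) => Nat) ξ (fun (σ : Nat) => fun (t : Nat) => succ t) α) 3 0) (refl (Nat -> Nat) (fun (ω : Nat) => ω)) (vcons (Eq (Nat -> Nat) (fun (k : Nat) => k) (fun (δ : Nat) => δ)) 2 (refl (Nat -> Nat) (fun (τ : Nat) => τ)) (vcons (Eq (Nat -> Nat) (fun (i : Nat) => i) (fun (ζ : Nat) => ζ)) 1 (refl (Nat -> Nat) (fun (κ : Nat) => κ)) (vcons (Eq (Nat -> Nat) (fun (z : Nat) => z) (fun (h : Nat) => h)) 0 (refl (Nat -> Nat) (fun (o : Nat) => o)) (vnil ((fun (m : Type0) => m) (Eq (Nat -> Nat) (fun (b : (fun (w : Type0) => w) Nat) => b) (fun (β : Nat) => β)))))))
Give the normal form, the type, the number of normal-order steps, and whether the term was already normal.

reduced normal form:
  vcons (Eq (Nat -> Nat) (fun (p : Nat) => p) (fun (e : Nat) => e)) 3 (refl (Nat -> Nat) (fun (α : Nat) => α)) (vcons (Eq (Nat -> Nat) (fun (ξ : Nat) => ξ) (fun (ρ : Nat) => ρ)) 2 (refl (Nat -> Nat) (fun (σ : Nat) => σ)) (vcons (Eq (Nat -> Nat) (fun (t : Nat) => t) (fun (ω : Nat) => ω)) 1 (refl (Nat -> Nat) (fun (k : Nat) => k)) (vcons (Eq (Nat -> Nat) (fun (δ : Nat) => δ) (fun (τ : Nat) => τ)) 0 (refl (Nat -> Nat) (fun (i : Nat) => i)) (vnil (Eq (Nat -> Nat) (fun (ζ : Nat) => ζ) (fun (κ : Nat) => κ))))))
inferred type:
  Vec (Eq (Nat -> Nat) (fun (p : Nat) => p) (fun (e : Nat) => e)) 4
steps to reach normal form (normal order): 14
started in normal form: no
first redex: a beta-redex


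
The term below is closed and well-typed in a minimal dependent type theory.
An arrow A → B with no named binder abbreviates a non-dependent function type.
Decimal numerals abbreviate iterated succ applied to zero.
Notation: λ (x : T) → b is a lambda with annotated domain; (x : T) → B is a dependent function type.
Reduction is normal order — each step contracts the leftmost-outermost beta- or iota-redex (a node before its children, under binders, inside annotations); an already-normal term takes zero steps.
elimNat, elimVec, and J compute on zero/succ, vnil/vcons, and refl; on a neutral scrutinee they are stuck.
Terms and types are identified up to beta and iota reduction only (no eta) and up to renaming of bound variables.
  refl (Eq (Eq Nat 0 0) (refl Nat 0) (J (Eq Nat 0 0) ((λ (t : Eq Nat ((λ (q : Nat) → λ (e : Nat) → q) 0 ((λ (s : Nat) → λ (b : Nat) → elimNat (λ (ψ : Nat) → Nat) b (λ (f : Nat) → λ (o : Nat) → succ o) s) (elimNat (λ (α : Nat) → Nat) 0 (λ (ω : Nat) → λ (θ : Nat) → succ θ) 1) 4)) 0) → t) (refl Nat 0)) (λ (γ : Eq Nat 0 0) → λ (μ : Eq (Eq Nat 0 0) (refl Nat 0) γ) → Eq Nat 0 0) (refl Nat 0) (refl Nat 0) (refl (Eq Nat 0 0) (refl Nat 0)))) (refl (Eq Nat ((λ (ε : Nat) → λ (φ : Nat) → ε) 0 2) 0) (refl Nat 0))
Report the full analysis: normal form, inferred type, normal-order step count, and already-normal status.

normal form:
  refl (Eq (Eq Nat 0 0) (refl Nat 0) (refl Nat 0)) (refl (Eq Nat 0 0) (refl Nat 0))
inferred type:
  Eq (Eq (Eq Nat 0 0) (refl Nat 0) (refl Nat 0)) (refl (Eq Nat 0 0) (refl Nat 0)) (refl (Eq Nat 0 0) (refl Nat 0))
steps to reach normal form (normal order): 3
started in normal form: no
first contracted redex: a J iota-redex


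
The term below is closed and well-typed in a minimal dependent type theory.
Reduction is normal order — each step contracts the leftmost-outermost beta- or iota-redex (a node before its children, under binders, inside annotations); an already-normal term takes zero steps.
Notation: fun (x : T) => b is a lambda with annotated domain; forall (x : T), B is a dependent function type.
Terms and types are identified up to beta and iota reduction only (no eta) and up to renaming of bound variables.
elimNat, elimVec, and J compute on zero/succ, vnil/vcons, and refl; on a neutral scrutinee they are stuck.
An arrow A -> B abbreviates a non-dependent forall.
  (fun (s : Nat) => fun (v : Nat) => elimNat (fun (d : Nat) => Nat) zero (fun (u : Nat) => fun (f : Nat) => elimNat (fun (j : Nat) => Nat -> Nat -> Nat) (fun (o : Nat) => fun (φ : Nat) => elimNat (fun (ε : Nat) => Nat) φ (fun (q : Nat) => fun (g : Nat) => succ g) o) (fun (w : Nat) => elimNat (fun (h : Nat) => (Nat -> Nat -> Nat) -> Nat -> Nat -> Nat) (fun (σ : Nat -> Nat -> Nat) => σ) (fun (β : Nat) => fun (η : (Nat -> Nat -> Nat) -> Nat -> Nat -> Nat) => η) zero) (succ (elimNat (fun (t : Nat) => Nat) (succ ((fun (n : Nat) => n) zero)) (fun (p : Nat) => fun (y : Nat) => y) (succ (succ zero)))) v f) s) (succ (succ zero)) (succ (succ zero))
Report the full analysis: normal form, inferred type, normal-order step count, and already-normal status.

normal form:
  succ (succ (succ (succ zero)))
type:
  Nat
reduction steps (normal order): 61
already normal: no
first redex: a beta-redex


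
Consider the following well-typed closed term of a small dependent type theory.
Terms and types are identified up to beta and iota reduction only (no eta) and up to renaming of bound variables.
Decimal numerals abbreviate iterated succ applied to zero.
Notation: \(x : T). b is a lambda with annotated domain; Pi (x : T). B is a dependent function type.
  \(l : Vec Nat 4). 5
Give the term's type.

the term's type:
  Pi (l : Vec Nat 4). Nat


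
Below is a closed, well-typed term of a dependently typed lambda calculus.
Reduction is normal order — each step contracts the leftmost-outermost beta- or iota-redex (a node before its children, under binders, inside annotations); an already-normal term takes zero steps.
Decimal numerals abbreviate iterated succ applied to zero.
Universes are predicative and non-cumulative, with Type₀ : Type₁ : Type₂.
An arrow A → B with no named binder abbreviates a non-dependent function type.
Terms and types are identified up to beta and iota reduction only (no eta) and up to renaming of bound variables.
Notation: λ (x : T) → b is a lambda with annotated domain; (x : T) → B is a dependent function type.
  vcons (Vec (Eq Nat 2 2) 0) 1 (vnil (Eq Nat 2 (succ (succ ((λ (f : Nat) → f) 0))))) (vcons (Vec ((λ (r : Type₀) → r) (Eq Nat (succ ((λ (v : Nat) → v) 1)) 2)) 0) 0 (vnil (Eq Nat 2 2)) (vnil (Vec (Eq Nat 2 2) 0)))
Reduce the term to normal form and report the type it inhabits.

normal form:
  vcons (Vec (Eq Nat 2 2) 0) 1 (vnil (Eq Nat 2 2)) (vcons (Vec (Eq Nat 2 2) 0) 0 (vnil (Eq Nat 2 2)) (vnil (Vec (Eq Nat 2 2) 0)))
the term's type:
  Vec (Vec (Eq Nat 2 2) 0) 2


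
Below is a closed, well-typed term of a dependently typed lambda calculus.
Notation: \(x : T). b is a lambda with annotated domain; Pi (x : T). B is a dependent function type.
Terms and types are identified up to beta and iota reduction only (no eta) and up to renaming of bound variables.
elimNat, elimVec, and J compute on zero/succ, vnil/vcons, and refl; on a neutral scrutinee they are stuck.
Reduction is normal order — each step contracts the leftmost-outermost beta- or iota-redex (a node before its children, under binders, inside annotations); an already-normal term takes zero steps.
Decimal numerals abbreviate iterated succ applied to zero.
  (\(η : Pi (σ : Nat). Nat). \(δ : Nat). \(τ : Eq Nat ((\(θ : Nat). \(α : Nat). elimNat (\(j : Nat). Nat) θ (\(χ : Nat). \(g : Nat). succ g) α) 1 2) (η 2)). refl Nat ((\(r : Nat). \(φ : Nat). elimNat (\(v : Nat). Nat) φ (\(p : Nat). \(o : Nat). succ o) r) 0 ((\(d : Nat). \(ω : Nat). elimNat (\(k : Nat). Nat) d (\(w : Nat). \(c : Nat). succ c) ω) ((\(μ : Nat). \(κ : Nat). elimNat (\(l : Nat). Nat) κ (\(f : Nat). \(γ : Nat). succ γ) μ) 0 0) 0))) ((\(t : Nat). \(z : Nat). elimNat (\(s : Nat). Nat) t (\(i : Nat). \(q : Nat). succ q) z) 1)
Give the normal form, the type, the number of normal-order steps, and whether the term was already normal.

resulting normal form:
  \(η : Nat). \(σ : Eq Nat 3 3). refl Nat 0
type:
  Pi (η : Nat). Pi (σ : Eq Nat 3 3). Eq Nat 0 0
normal-order step count: 28
already normal: no
first redex: a beta-redex


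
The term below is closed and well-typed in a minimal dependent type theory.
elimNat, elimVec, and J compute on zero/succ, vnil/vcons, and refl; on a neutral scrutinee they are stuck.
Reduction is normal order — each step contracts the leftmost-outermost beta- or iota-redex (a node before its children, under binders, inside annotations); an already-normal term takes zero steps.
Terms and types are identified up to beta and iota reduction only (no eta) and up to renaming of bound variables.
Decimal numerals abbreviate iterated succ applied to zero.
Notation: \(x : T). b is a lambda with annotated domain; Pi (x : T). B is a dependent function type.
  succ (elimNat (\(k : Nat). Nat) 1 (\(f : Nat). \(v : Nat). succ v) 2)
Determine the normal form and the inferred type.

resulting normal form:
  4
the term's type:
  Nat
observation: reduction starts at an elimNat iota-redex, and 7 normal-order steps reach the normal form.


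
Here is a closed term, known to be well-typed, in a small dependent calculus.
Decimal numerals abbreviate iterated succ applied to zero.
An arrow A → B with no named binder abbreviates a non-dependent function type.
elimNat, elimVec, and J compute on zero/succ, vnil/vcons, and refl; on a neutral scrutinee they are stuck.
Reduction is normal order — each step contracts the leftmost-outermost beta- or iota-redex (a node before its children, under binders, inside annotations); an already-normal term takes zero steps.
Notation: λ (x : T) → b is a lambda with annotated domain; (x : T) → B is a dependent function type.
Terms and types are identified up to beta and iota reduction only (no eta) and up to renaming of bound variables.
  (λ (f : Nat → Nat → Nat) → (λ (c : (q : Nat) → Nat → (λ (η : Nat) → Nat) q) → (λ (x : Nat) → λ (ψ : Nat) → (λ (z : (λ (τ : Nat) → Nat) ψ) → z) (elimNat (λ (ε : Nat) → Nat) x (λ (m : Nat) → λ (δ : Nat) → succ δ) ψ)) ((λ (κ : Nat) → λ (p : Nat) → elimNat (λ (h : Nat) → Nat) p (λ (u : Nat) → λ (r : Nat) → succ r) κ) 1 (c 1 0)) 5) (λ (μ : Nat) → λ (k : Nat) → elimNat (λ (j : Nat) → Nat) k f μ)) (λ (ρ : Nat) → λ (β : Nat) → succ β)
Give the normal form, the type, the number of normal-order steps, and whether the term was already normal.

resulting normal form:
  7
inferred type:
  Nat
normal-order step count: 33
term was already normal: no
first contracted redex: a beta-redex


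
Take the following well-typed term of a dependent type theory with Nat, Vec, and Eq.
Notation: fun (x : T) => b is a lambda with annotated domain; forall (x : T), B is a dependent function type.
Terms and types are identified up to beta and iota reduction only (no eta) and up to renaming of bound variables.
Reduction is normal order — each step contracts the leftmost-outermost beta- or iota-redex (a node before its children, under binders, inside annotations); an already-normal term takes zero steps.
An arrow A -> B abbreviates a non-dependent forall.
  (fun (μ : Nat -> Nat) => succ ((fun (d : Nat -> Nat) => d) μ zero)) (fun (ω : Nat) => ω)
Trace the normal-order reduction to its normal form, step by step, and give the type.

normal-order reduction:
  (fun (μ : Nat -> Nat) => succ ((fun (d : Nat -> Nat) => d) μ zero)) (fun (ω : Nat) => ω)
  ~> succ ((fun (μ : Nat -> Nat) => μ) (fun (d : Nat) => d) zero)
  ~> succ ((fun (μ : Nat) => μ) zero)
  ~> succ zero
type:
  Nat


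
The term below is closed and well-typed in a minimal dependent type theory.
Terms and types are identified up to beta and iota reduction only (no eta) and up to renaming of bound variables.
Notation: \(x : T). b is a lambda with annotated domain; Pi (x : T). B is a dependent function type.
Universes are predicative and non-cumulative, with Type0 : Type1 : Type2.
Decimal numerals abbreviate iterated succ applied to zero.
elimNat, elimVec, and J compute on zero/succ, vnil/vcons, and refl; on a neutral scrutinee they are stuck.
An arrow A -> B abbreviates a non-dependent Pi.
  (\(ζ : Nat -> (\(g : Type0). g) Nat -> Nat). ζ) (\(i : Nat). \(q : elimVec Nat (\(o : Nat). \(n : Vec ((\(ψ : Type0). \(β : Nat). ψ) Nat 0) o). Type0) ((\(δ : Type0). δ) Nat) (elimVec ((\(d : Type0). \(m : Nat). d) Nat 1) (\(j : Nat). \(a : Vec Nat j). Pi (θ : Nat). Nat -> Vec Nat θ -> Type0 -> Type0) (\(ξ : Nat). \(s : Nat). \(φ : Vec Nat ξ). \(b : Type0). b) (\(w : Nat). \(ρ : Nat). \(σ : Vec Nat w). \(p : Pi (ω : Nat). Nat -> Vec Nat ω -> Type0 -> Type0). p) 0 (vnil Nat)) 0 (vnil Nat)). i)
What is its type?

inferred type:
  Nat -> Nat -> Nat


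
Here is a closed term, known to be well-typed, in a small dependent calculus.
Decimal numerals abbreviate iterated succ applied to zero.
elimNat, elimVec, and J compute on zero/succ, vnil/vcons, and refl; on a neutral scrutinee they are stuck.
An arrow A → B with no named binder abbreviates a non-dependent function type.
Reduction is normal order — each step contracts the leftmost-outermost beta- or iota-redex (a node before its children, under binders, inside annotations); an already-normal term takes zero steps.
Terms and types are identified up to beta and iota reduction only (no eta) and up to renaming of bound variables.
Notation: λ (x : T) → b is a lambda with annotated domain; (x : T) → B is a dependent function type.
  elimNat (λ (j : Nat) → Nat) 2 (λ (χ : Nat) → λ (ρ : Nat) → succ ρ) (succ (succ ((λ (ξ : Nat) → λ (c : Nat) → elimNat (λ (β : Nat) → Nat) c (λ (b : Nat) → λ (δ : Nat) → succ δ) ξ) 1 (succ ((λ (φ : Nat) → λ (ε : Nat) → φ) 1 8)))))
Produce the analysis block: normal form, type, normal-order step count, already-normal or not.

normal form:
  7
inferred type:
  Nat
reduction steps (normal order): 24
started in normal form: no
first redex: an elimNat iota-redex


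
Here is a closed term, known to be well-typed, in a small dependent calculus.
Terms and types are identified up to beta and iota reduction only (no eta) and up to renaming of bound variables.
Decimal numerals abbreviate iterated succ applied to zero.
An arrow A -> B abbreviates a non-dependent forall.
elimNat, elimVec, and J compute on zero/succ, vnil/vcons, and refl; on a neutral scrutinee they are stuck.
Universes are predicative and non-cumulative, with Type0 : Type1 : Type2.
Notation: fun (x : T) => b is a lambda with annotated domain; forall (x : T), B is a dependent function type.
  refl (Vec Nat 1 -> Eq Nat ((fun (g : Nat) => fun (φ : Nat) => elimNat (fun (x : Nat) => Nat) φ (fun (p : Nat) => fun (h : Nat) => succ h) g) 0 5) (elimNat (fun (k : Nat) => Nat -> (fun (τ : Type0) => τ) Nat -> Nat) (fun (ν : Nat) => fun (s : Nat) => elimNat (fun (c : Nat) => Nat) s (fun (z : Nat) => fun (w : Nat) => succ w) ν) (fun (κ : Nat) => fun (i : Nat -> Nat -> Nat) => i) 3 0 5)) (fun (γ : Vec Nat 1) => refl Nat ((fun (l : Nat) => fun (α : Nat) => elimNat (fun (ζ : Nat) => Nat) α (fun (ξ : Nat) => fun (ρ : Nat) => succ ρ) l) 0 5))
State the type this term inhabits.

type:
  Eq (Vec Nat 1 -> Eq Nat 5 5) (fun (g : Vec Nat 1) => refl Nat 5) (fun (φ : Vec Nat 1) => refl Nat 5)


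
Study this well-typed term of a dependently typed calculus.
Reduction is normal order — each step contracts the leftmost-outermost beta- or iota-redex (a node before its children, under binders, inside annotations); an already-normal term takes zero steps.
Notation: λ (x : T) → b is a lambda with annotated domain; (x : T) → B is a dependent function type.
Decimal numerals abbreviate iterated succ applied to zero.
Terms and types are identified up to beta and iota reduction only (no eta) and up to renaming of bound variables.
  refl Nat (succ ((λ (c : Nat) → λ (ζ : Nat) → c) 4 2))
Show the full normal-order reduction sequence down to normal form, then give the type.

reduction (normal order):
  refl Nat (succ ((λ (c : Nat) → λ (ζ : Nat) → c) 4 2))
  ~> refl Nat (succ ((λ (c : Nat) → 4) 2))
  ~> refl Nat 5
type:
  Eq Nat 5 5


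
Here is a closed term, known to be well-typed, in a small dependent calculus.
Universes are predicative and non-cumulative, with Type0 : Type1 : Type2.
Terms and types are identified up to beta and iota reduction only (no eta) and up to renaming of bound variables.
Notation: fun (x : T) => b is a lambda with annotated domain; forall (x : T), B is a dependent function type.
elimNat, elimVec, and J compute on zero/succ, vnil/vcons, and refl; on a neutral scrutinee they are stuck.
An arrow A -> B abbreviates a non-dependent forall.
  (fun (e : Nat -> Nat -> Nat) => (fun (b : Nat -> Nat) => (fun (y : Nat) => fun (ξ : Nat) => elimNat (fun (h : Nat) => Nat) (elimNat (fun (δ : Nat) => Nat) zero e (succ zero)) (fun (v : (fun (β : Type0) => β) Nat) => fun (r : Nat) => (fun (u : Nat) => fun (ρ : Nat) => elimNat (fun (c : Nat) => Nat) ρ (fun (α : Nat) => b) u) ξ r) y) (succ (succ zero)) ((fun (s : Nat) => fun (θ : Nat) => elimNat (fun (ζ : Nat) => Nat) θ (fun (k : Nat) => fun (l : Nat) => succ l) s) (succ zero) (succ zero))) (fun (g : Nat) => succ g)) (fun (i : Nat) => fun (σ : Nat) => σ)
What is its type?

the term's type:
  Nat


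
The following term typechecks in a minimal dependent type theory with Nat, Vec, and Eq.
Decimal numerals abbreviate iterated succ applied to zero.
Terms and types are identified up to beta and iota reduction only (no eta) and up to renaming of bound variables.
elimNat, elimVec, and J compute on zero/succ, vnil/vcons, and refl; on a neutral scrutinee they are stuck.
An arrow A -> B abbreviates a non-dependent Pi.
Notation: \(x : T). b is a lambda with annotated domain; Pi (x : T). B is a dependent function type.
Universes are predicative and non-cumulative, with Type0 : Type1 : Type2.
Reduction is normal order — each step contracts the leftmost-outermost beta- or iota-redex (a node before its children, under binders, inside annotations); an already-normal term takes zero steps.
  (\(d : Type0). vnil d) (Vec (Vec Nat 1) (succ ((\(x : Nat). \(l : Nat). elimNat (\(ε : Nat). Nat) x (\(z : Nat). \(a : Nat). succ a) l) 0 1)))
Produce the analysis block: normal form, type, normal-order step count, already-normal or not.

reduced normal form:
  vnil (Vec (Vec Nat 1) 2)
the term's type:
  Vec (Vec (Vec Nat 1) 2) 0
steps to reach normal form (normal order): 7
term was already normal: no
first redex: a beta-redex


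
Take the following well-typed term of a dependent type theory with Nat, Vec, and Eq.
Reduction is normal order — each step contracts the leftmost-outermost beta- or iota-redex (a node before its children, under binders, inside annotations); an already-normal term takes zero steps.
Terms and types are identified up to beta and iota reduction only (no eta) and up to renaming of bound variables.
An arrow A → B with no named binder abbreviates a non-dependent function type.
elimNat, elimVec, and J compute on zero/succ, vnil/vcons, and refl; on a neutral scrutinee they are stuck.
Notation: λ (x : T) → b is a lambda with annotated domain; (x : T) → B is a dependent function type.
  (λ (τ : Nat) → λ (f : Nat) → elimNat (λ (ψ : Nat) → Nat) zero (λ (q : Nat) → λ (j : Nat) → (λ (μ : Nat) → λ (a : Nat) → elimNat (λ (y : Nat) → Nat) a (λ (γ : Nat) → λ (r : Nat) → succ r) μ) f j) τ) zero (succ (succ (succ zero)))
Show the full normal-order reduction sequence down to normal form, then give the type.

normal-order reduction:
  (λ (τ : Nat) → λ (f : Nat) → elimNat (λ (ψ : Nat) → Nat) zero (λ (q : Nat) → λ (j : Nat) → (λ (μ : Nat) → λ (a : Nat) → elimNat (λ (y : Nat) → Nat) a (λ (γ : Nat) → λ (r : Nat) → succ r) μ) f j) τ) zero (succ (succ (succ zero)))
  ~> (λ (τ : Nat) → elimNat (λ (f : Nat) → Nat) zero (λ (ψ : Nat) → λ (q : Nat) → (λ (j : Nat) → λ (μ : Nat) → elimNat (λ (a : Nat) → Nat) μ (λ (y : Nat) → λ (γ : Nat) → succ γ) j) τ q) zero) (succ (succ (succ zero)))
  ~> elimNat (λ (τ : Nat) → Nat) zero (λ (f : Nat) → λ (ψ : Nat) → (λ (q : Nat) → λ (j : Nat) → elimNat (λ (μ : Nat) → Nat) j (λ (a : Nat) → λ (y : Nat) → succ y) q) (succ (succ (succ zero))) ψ) zero
  ~> zero
inferred type:
  Nat


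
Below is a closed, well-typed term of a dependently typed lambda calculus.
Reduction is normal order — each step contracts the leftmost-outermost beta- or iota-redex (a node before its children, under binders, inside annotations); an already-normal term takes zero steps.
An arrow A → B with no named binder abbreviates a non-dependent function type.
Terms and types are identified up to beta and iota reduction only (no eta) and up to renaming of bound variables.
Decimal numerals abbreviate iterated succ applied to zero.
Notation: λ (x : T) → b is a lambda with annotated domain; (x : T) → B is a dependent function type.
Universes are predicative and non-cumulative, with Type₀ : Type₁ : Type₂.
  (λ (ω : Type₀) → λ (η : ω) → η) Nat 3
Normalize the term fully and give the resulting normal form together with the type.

reduced normal form:
  3
the term's type:
  Nat
observation: reduction starts at a beta-redex, and 2 normal-order steps reach the normal form.


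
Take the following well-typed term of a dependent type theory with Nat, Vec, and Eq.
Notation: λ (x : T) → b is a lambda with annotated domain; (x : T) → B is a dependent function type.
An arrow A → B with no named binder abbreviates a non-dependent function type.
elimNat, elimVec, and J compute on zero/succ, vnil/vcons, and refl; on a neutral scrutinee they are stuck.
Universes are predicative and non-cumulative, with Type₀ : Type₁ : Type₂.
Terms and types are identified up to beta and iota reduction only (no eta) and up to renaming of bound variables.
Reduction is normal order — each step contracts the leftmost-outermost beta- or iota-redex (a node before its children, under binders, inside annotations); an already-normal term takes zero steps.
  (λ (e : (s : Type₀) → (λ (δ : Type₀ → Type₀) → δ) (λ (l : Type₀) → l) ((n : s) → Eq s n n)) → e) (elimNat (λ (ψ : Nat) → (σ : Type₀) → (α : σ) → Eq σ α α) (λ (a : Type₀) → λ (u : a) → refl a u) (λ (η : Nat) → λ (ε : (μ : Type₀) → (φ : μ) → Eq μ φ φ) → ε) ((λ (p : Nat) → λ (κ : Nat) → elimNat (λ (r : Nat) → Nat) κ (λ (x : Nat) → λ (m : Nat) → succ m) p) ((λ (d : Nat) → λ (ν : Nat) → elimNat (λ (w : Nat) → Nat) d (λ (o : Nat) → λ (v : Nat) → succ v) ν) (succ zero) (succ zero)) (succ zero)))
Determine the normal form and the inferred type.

resulting normal form:
  λ (e : Type₀) → λ (s : e) → refl e s
inferred type:
  (e : Type₀) → (s : e) → Eq e s s


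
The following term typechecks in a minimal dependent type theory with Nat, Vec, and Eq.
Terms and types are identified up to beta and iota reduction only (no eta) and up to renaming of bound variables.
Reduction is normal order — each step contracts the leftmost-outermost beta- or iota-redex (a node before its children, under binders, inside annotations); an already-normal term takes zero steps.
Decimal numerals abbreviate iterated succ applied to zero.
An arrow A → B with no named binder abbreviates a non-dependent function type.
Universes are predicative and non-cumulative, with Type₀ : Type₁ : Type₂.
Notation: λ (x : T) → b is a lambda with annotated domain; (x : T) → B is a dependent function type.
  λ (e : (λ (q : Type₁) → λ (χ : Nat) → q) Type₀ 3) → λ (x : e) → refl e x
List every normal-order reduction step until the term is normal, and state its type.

reduction (normal order):
  λ (e : (λ (q : Type₁) → λ (χ : Nat) → q) Type₀ 3) → λ (x : e) → refl e x
  ~> λ (e : (λ (q : Nat) → Type₀) 3) → λ (χ : e) → refl e χ
  ~> λ (e : Type₀) → λ (q : e) → refl e q
the term's type:
  (e : Type₀) → (q : e) → Eq e q q
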